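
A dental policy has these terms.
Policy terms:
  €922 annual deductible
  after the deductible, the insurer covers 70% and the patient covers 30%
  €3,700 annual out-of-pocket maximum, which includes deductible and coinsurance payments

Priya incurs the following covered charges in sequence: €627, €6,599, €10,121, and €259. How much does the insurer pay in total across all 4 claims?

Bill 1, €627: entire amount goes to the deductible. Cost to patient: €627. OOP to date €627. Plan pays €627 − €627 = €0.
Bill 2, €6,599: €295 to deductible, leaving €6,304; coinsurance €6,304 × 30% = €1,891.20. Patient owes €2,186.20 (running OOP €2,813.20). Insurer: €6,599 − €2,186.20 = €4,412.80.
Bill 3, €10,121: 30% coinsurance on €10,121 = €3,036.30. Adding that to €2,813.20 gives €5,849.50, past the €3,700 cap; patient pays only €3,700 − €2,813.20 = €886.80. Plan pays €10,121 − €886.80 = €9,234.20.
Bill 4, €259: deductible met; 30% of €259 = €77.70. That would push OOP to €3,777.70, over the €3,700 cap, so patient pays €3,700 − €3,700 = €0. Insurer: €259 − €0 = €259.
Insurer total = bills − patient's total = €17,606 − €3,700 = €13,906.

€13,906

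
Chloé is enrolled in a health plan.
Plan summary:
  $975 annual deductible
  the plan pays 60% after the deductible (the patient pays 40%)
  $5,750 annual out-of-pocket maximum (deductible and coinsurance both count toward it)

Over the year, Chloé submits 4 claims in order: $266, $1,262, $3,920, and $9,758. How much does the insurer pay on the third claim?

Claim 1 ($266): entire amount goes to the deductible. Cost to patient: $266. OOP to date $266. Plan pays $266 − $266 = $0.
Claim 2 ($1,262): $709 to deductible, leaving $553; coinsurance $553 × 40% = $221.20. Patient pays $930.20; OOP now $1,196.20. Insurer: $1,262 − $930.20 = $331.80.
Claim 3 ($3,920): deductible met; 40% of $3,920 = $1,568. Patient owes $1,568 (running OOP $2,764.20). Plan pays $3,920 − $1,568 = $2,352.

$2,352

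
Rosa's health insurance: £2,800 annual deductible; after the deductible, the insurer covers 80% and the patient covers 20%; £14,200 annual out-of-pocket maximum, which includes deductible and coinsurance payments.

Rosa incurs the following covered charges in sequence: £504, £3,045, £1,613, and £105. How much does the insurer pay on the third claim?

#1 (£504): entire amount goes to the deductible. Patient pays £504; OOP now £504. Insurer: £504 − £504 = £0.
#2 (£3,045): £2,296 finishes the deductible; £749 goes to coinsurance; coinsurance £749 × 20% = £149.80. Cost to patient: £2,445.80. OOP to date £2,949.80. Insurer: £3,045 − £2,445.80 = £599.20.
#3 (£1,613): deductible already satisfied, so patient's share is 20% × £1,613 = £322.60. Patient pays £322.60; OOP now £3,272.40. Insurer: £1,613 − £322.60 = £1,290.40.

£1,290.40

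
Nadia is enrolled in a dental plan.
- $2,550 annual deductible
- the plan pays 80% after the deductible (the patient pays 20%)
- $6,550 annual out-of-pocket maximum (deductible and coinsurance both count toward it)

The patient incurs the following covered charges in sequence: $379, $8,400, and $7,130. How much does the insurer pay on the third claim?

$5,704

Bill 1, $379: fully absorbed by the deductible. Patient pays $379; OOP now $379. Plan pays $379 − $379 = $0.
Bill 2, $8,400: deductible takes $2,171, $6,229 remains; 20% of $6,229 = $1,245.80. Patient owes $3,416.80 (running OOP $3,795.80). Insurer: $8,400 − $3,416.80 = $4,983.20.
Bill 3, $7,130: 20% coinsurance on $7,130 = $1,426. Patient owes $1,426 (running OOP $5,221.80). Insurer: $7,130 − $1,426 = $5,704.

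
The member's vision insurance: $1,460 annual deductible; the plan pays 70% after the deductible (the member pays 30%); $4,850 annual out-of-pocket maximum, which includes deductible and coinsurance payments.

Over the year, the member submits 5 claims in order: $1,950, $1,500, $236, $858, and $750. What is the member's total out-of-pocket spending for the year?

$2,610.20

Claim 1 ($1,950): deductible takes $1,460, $490 remains; member's 30% is $147. Member owes $1,607 (running OOP $1,607).
Claim 2 ($1,500): deductible already satisfied, so member's share is 30% × $1,500 = $450. Cost to member: $450. OOP to date $2,057.
Claim 3 ($236): deductible already satisfied, so member's share is 30% × $236 = $70.80. Member pays $70.80; OOP now $2,127.80.
Claim 4 ($858): deductible already satisfied, so member's share is 30% × $858 = $257.40. Cost to member: $257.40. OOP to date $2,385.20.
Claim 5 ($750): 30% coinsurance on $750 = $225. Member owes $225 (running OOP $2,610.20).
Total paid by the member: $1,607 + $450 + $70.80 + $257.40 + $225 = $2,610.20.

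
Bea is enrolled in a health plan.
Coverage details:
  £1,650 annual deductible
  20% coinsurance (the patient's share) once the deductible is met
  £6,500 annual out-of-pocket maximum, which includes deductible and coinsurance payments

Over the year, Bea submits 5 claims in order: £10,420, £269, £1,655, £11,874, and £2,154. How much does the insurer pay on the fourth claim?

Claim 1 (£10,420): £1,650 to deductible, leaving £8,770; coinsurance £8,770 × 20% = £1,754. Patient pays £3,404; OOP now £3,404. Insurer: £10,420 − £3,404 = £7,016.
Claim 2 (£269): deductible met; 20% of £269 = £53.80. Patient owes £53.80 (running OOP £3,457.80). Plan pays £269 − £53.80 = £215.20.
Claim 3 (£1,655): deductible met; 20% of £1,655 = £331. Patient owes £331 (running OOP £3,788.80). Insurer: £1,655 − £331 = £1,324.
Claim 4 (£11,874): 20% coinsurance on £11,874 = £2,374.80. Cost to patient: £2,374.80. OOP to date £6,163.60. Plan pays £11,874 − £2,374.80 = £9,499.20.

£9,499.20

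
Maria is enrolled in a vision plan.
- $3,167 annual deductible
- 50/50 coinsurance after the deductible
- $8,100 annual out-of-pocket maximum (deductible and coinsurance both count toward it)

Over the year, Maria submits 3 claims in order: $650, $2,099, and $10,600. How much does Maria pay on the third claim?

$5,351

Claim 1 ($650): entire amount goes to the deductible. Member owes $650 (running OOP $650).
Claim 2 ($2,099): entire amount goes to the deductible. Cost to member: $2,099. OOP to date $2,749.
Claim 3 ($10,600): $418 to deductible, leaving $10,182; member's 50% is $5,091. Deductible plus coinsurance: $418 + $5,091 = $5,509. That would push OOP to $8,258, over the $8,100 cap, so member pays $8,100 − $2,749 = $5,351.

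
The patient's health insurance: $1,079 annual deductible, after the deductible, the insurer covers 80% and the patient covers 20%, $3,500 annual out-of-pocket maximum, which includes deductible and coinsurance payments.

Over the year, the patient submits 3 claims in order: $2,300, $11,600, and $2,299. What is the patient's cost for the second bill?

Bill 1, $2,300: $1,079 to deductible, leaving $1,221; 20% of $1,221 = $244.20. Patient owes $1,323.20 (running OOP $1,323.20).
Bill 2, $11,600: 20% coinsurance on $11,600 = $2,320. OOP would hit $3,643.20 > $3,500, so the cap limits the patient to $3,500 − $1,323.20 = $2,176.80.

$2,176.80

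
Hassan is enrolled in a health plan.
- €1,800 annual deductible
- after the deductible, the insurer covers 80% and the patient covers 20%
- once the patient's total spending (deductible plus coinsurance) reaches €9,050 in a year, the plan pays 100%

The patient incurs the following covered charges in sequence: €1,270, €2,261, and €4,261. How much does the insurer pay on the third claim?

€3,408.80

Bill 1, €1,270: fully absorbed by the deductible. Patient pays €1,270; OOP now €1,270. Plan pays €1,270 − €1,270 = €0.
Bill 2, €2,261: €530 to deductible, leaving €1,731; patient's 20% is €346.20. Patient owes €876.20 (running OOP €2,146.20). Insurer: €2,261 − €876.20 = €1,384.80.
Bill 3, €4,261: deductible met; 20% of €4,261 = €852.20. Cost to patient: €852.20. OOP to date €2,998.40. Insurer: €4,261 − €852.20 = €3,408.80.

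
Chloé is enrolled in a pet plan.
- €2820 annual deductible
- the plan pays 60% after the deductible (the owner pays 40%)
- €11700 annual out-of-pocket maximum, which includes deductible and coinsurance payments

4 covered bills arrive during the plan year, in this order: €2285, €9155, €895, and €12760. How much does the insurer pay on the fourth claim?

€7686

#1 (€2285): entire amount goes to the deductible. Cost to owner: €2285. OOP to date €2285. Insurer: €2285 − €2285 = €0.
#2 (€9155): deductible takes €535, €8620 remains; coinsurance €8620 × 40% = €3448. Owner owes €3983 (running OOP €6268). Insurer: €9155 − €3983 = €5172.
#3 (€895): deductible met; 40% of €895 = €358. Owner owes €358 (running OOP €6626). Insurer: €895 − €358 = €537.
#4 (€12760): 40% coinsurance on €12760 = €5104. OOP would hit €11730 > €11700, so the cap limits the owner to €11700 − €6626 = €5074. Plan pays €12760 − €5074 = €7686.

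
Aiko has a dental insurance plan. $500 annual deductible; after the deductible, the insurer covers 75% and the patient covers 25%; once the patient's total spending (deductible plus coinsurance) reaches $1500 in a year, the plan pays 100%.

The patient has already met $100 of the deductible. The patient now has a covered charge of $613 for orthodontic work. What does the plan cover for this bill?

$159.75

$100 of the $500 deductible is already met, leaving $400.
That leaves $613 − $400 = $213 for coinsurance.
Patient's 25% share of $213 is $53.25.
Patient responsibility before any cap: $400 + $53.25 = $453.25.
Year-to-date out-of-pocket becomes $100 + $453.25 = $553.25, still under the $1500 maximum, so no cap applies.
Insurer pays the balance: $613 − $453.25 = $159.75.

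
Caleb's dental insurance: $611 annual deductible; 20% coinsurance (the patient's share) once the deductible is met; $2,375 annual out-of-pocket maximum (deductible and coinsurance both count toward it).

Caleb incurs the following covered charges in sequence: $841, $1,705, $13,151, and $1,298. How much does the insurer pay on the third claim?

Claim 1 ($841): $611 finishes the deductible; $230 goes to coinsurance; patient's 20% is $46. Patient pays $657; OOP now $657. Plan pays $841 − $657 = $184.
Claim 2 ($1,705): 20% coinsurance on $1,705 = $341. Patient owes $341 (running OOP $998). Plan pays $1,705 − $341 = $1,364.
Claim 3 ($13,151): deductible already satisfied, so patient's share is 20% × $13,151 = $2,630.20. Adding that to $998 gives $3,628.20, past the $2,375 cap; patient pays only $2,375 − $998 = $1,377. Plan pays $13,151 − $1,377 = $11,774.

$11,774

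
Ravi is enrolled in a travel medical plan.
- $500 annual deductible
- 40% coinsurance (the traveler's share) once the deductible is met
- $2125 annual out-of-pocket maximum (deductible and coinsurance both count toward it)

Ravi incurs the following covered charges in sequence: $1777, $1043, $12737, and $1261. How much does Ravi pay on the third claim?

Claim 1 — $1777: deductible takes $500, $1277 remains; traveler's 40% is $510.80. Cost to traveler: $1010.80. OOP to date $1010.80.
Claim 2 — $1043: 40% coinsurance on $1043 = $417.20. Traveler pays $417.20; OOP now $1428.
Claim 3 — $12737: 40% coinsurance on $12737 = $5094.80. Adding that to $1428 gives $6522.80, past the $2125 cap; traveler pays only $2125 − $1428 = $697.

$697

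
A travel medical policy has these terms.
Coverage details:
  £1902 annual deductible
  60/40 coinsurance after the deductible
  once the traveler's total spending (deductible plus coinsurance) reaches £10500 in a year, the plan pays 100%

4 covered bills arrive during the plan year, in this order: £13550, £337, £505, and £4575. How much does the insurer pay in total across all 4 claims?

£10239

Claim 1 — £13550: £1902 finishes the deductible; £11648 goes to coinsurance; coinsurance £11648 × 40% = £4659.20. Traveler owes £6561.20 (running OOP £6561.20). Insurer: £13550 − £6561.20 = £6988.80.
Claim 2 — £337: deductible met; 40% of £337 = £134.80. Traveler pays £134.80; OOP now £6696. Plan pays £337 − £134.80 = £202.20.
Claim 3 — £505: deductible already satisfied, so traveler's share is 40% × £505 = £202. Cost to traveler: £202. OOP to date £6898. Plan pays £505 − £202 = £303.
Claim 4 — £4575: 40% coinsurance on £4575 = £1830. Cost to traveler: £1830. OOP to date £8728. Plan pays £4575 − £1830 = £2745.
Insurer total = bills − traveler's total = £18967 − £8728 = £10239.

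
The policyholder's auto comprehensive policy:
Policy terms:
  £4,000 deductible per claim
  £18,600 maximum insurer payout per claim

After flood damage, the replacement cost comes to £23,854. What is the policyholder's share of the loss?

£5,254

Subtract the deductible: £23,854 − £4,000 = £19,854.
£19,854 exceeds the £18,600 limit, so the insurer pays the limit: £18,600.
Policyholder's share is the uncovered remainder: £23,854 − £18,600 = £5,254.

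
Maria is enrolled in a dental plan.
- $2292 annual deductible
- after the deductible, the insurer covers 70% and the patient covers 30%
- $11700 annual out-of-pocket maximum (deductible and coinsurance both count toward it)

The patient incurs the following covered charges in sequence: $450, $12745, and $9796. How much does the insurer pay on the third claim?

$6857.20

Bill 1, $450: fully absorbed by the deductible. Cost to patient: $450. OOP to date $450. Plan pays $450 − $450 = $0.
Bill 2, $12745: $1842 to deductible, leaving $10903; 30% of $10903 = $3270.90. Patient owes $5112.90 (running OOP $5562.90). Insurer: $12745 − $5112.90 = $7632.10.
Bill 3, $9796: deductible met; 30% of $9796 = $2938.80. Cost to patient: $2938.80. OOP to date $8501.70. Plan pays $9796 − $2938.80 = $6857.20.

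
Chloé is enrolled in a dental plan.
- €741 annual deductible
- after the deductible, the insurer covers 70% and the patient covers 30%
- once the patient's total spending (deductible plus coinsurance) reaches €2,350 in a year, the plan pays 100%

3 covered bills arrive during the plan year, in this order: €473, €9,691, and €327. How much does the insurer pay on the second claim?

€7,814

#1 (€473): fully absorbed by the deductible. Cost to patient: €473. OOP to date €473. Insurer: €473 − €473 = €0.
#2 (€9,691): deductible takes €268, €9,423 remains; coinsurance €9,423 × 30% = €2,826.90. Together that's €268 + €2,826.90 = €3,094.90. Adding that to €473 gives €3,567.90, past the €2,350 cap; patient pays only €2,350 − €473 = €1,877. Insurer: €9,691 − €1,877 = €7,814.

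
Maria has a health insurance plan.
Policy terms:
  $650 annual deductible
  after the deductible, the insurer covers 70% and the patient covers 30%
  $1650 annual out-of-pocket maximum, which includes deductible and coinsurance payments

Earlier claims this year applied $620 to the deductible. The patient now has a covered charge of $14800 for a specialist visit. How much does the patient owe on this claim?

$1030

$620 of the $650 deductible is already met, leaving $30.
That leaves $14800 − $30 = $14770 for coinsurance.
Coinsurance: $14770 × 30% = $4431.
So the patient owes $30 + $4431 = $4461 before any cap.
Adding $4461 to the $620 already spent would give $5081, which exceeds the $1650 cap; the patient pays just $1650 − $620 = $1030.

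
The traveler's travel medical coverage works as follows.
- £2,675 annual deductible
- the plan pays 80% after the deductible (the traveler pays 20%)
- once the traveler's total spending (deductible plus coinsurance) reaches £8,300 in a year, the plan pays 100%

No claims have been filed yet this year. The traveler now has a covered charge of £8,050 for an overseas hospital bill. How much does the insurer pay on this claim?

The full £2,675 deductible is still open; £2,675 of this bill applies to it.
That leaves £8,050 − £2,675 = £5,375 for coinsurance.
Coinsurance: £5,375 × 20% = £1,075.
So the traveler owes £2,675 + £1,075 = £3,750 before any cap.
Total out-of-pocket so far would be £0 + £3,750 = £3,750, below the £8,300 cap — no reduction.
The insurer covers the remainder: £8,050 − £3,750 = £4,300.

£4,300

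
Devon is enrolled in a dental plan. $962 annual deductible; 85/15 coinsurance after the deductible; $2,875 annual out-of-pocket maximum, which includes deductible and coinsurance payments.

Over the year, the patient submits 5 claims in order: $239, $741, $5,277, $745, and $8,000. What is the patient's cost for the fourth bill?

$111.75

Bill 1, $239: entire amount goes to the deductible. Patient owes $239 (running OOP $239).
Bill 2, $741: $723 finishes the deductible; $18 goes to coinsurance; patient's 15% is $2.70. Patient pays $725.70; OOP now $964.70.
Bill 3, $5,277: deductible met; 15% of $5,277 = $791.55. Cost to patient: $791.55. OOP to date $1,756.25.
Bill 4, $745: deductible already satisfied, so patient's share is 15% × $745 = $111.75. Patient pays $111.75; OOP now $1,868.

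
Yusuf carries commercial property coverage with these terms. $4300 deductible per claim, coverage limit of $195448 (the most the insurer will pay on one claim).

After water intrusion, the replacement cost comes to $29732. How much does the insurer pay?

Less the $4300 deductible: $29732 − $4300 = $25432.
$25432 ≤ $195448, so the limit doesn't bind; insurer pays $25432.

$25432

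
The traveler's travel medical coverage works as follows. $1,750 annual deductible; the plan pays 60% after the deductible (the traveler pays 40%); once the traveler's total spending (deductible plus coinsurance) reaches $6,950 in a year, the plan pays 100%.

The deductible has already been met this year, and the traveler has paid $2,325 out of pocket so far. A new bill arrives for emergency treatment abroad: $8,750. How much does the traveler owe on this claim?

$3,500

With the deductible met, the entire $8,750 is subject to coinsurance.
Coinsurance: $8,750 × 40% = $3,500.
Year-to-date out-of-pocket becomes $2,325 + $3,500 = $5,825, still under the $6,950 maximum, so no cap applies.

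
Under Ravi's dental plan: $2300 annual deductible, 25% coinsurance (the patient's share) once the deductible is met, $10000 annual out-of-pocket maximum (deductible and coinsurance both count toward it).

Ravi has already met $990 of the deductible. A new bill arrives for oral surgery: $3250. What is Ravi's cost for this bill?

$1795

Deductible still to meet: $2300 − $990 = $1310.
After the $1310 deductible portion, $3250 − $1310 = $1940 is subject to coinsurance.
Patient's 25% share of $1940 is $485.
So the patient owes $1310 + $485 = $1795 before any cap.
Total out-of-pocket so far would be $990 + $1795 = $2785, below the $10000 cap — no reduction.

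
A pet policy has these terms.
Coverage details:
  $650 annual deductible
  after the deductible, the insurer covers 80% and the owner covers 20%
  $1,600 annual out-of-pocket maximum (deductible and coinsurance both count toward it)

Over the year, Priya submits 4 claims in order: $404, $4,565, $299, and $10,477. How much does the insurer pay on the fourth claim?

Claim 1 ($404): all of it applies to the deductible. Owner pays $404; OOP now $404. Plan pays $404 − $404 = $0.
Claim 2 ($4,565): $246 to deductible, leaving $4,319; coinsurance $4,319 × 20% = $863.80. Owner pays $1,109.80; OOP now $1,513.80. Plan pays $4,565 − $1,109.80 = $3,455.20.
Claim 3 ($299): 20% coinsurance on $299 = $59.80. Owner pays $59.80; OOP now $1,573.60. Plan pays $299 − $59.80 = $239.20.
Claim 4 ($10,477): 20% coinsurance on $10,477 = $2,095.40. That would push OOP to $3,669, over the $1,600 cap, so owner pays $1,600 − $1,573.60 = $26.40. Plan pays $10,477 − $26.40 = $10,450.60.

$10,450.60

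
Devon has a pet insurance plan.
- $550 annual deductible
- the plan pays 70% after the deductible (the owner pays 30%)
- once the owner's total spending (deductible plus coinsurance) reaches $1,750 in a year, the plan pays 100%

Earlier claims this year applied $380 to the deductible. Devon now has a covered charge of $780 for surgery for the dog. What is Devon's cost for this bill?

Deductible still to meet: $550 − $380 = $170.
The remaining $610 (= $780 − $170) moves to coinsurance.
Coinsurance: $610 × 30% = $183.
That puts the owner's cost at $170 + $183 = $353 before any cap.
Year-to-date out-of-pocket becomes $380 + $353 = $733, still under the $1,750 maximum, so no cap applies.

$353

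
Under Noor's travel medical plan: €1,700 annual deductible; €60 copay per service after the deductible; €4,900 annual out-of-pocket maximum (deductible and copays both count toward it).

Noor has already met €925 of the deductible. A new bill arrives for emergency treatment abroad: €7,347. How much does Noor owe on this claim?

Remaining deductible: €1,700 − €925 = €775.
That leaves €7,347 − €775 = €6,572 for the copay.
Copay on this service: €60.
That puts the traveler's cost at €775 + €60 = €835 before any cap.
Total out-of-pocket so far would be €925 + €835 = €1,760, below the €4,900 cap — no reduction.

€835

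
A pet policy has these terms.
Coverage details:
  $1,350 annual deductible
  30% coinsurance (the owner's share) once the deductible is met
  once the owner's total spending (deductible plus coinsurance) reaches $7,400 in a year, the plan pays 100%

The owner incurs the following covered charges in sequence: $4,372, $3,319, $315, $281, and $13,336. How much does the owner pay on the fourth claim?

$84.30

Bill 1, $4,372: deductible takes $1,350, $3,022 remains; 30% of $3,022 = $906.60. Owner pays $2,256.60; OOP now $2,256.60.
Bill 2, $3,319: deductible met; 30% of $3,319 = $995.70. Cost to owner: $995.70. OOP to date $3,252.30.
Bill 3, $315: deductible met; 30% of $315 = $94.50. Owner owes $94.50 (running OOP $3,346.80).
Bill 4, $281: deductible already satisfied, so owner's share is 30% × $281 = $84.30. Cost to owner: $84.30. OOP to date $3,431.10.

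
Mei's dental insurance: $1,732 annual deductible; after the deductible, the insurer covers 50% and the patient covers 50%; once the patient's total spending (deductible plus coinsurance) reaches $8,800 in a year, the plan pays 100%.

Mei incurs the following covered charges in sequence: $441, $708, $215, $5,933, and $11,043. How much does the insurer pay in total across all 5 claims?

$9,540

Claim 1 ($441): entire amount goes to the deductible. Cost to patient: $441. OOP to date $441. Insurer: $441 − $441 = $0.
Claim 2 ($708): all of it applies to the deductible. Cost to patient: $708. OOP to date $1,149. Plan pays $708 − $708 = $0.
Claim 3 ($215): all of it applies to the deductible. Patient pays $215; OOP now $1,364. Plan pays $215 − $215 = $0.
Claim 4 ($5,933): $368 finishes the deductible; $5,565 goes to coinsurance; patient's 50% is $2,782.50. Patient pays $3,150.50; OOP now $4,514.50. Plan pays $5,933 − $3,150.50 = $2,782.50.
Claim 5 ($11,043): 50% coinsurance on $11,043 = $5,521.50. OOP would hit $10,036 > $8,800, so the cap limits the patient to $8,800 − $4,514.50 = $4,285.50. Insurer: $11,043 − $4,285.50 = $6,757.50.
Insurer total: $0 + $0 + $0 + $2,782.50 + $6,757.50 = $9,540.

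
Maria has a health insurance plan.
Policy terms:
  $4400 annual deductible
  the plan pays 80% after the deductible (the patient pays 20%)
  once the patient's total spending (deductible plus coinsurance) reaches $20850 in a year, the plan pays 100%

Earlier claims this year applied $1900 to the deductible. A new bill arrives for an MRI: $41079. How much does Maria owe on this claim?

Remaining deductible: $4400 − $1900 = $2500.
That leaves $41079 − $2500 = $38579 for coinsurance.
20% of $38579 = $7715.80 falls to the patient.
Patient responsibility before any cap: $2500 + $7715.80 = $10215.80.
Total out-of-pocket so far would be $1900 + $10215.80 = $12115.80, below the $20850 cap — no reduction.

$10215.80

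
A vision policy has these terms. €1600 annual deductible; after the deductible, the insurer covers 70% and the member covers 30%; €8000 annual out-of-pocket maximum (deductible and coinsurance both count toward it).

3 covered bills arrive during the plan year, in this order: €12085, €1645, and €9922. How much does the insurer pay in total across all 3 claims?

Claim 1 — €12085: deductible takes €1600, €10485 remains; member's 30% is €3145.50. Member pays €4745.50; OOP now €4745.50. Insurer: €12085 − €4745.50 = €7339.50.
Claim 2 — €1645: deductible met; 30% of €1645 = €493.50. Member owes €493.50 (running OOP €5239). Plan pays €1645 − €493.50 = €1151.50.
Claim 3 — €9922: deductible met; 30% of €9922 = €2976.60. OOP would hit €8215.60 > €8000, so the cap limits the member to €8000 − €5239 = €2761. Insurer: €9922 − €2761 = €7161.
Insurer total = bills − member's total = €23652 − €8000 = €15652.

€15652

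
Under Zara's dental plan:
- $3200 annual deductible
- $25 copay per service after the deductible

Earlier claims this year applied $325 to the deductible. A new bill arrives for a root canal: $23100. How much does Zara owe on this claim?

$325 of the $3200 deductible is already met, leaving $2875.
That leaves $23100 − $2875 = $20225 for the copay.
Copay on this service: $25.
Patient responsibility: $2875 + $25 = $2900.

$2900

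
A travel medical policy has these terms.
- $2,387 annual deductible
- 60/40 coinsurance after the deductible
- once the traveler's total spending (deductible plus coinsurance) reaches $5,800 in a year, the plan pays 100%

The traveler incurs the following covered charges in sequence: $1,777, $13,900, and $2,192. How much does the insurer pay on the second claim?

$9,877

Claim 1 ($1,777): all of it applies to the deductible. Traveler pays $1,777; OOP now $1,777. Plan pays $1,777 − $1,777 = $0.
Claim 2 ($13,900): $610 finishes the deductible; $13,290 goes to coinsurance; traveler's 40% is $5,316. Deductible plus coinsurance: $610 + $5,316 = $5,926. That would push OOP to $7,703, over the $5,800 cap, so traveler pays $5,800 − $1,777 = $4,023. Insurer: $13,900 − $4,023 = $9,877.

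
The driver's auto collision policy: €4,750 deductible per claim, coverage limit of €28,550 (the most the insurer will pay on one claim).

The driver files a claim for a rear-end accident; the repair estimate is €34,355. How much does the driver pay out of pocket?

€5,805

Subtract the deductible: €34,355 − €4,750 = €29,605.
Since €29,605 > €28,550, the payout is capped at €28,550.
The driver bears the rest of the original loss: €34,355 − €28,550 = €5,805.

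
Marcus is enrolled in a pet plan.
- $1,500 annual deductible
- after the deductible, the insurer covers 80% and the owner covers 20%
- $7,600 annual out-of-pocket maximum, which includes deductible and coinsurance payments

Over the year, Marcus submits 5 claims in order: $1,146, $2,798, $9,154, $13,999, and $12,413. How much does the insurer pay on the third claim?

Bill 1, $1,146: all of it applies to the deductible. Owner owes $1,146 (running OOP $1,146). Plan pays $1,146 − $1,146 = $0.
Bill 2, $2,798: $354 finishes the deductible; $2,444 goes to coinsurance; 20% of $2,444 = $488.80. Owner pays $842.80; OOP now $1,988.80. Plan pays $2,798 − $842.80 = $1,955.20.
Bill 3, $9,154: deductible already satisfied, so owner's share is 20% × $9,154 = $1,830.80. Owner owes $1,830.80 (running OOP $3,819.60). Plan pays $9,154 − $1,830.80 = $7,323.20.

$7,323.20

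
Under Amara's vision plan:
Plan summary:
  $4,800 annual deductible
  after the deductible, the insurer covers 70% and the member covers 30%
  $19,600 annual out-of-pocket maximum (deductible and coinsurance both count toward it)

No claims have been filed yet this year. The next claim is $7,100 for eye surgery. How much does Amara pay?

Nothing has been paid toward the $4,800 deductible, so the first $4,800 of this charge is applied there.
After the $4,800 deductible portion, $7,100 − $4,800 = $2,300 is subject to coinsurance.
Coinsurance: $2,300 × 30% = $690.
That puts the member's cost at $4,800 + $690 = $5,490 before any cap.
Year-to-date out-of-pocket becomes $0 + $5,490 = $5,490, still under the $19,600 maximum, so no cap applies.

$5,490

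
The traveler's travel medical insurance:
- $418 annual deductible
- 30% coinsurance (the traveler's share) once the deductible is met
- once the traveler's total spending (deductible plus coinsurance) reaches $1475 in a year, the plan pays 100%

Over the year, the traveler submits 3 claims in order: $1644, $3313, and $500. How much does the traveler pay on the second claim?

$689.20

Claim 1 — $1644: $418 to deductible, leaving $1226; 30% of $1226 = $367.80. Cost to traveler: $785.80. OOP to date $785.80.
Claim 2 — $3313: 30% coinsurance on $3313 = $993.90. OOP would hit $1779.70 > $1475, so the cap limits the traveler to $1475 − $785.80 = $689.20.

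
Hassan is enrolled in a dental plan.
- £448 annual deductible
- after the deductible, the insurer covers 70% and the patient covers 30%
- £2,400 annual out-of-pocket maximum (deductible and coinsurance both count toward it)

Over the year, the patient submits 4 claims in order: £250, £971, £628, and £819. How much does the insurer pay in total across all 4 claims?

£1,554

#1 (£250): entire amount goes to the deductible. Patient owes £250 (running OOP £250). Plan pays £250 − £250 = £0.
#2 (£971): £198 to deductible, leaving £773; patient's 30% is £231.90. Cost to patient: £429.90. OOP to date £679.90. Insurer: £971 − £429.90 = £541.10.
#3 (£628): 30% coinsurance on £628 = £188.40. Cost to patient: £188.40. OOP to date £868.30. Plan pays £628 − £188.40 = £439.60.
#4 (£819): deductible already satisfied, so patient's share is 30% × £819 = £245.70. Patient pays £245.70; OOP now £1,114. Insurer: £819 − £245.70 = £573.30.
Insurer total: £0 + £541.10 + £439.60 + £573.30 = £1,554.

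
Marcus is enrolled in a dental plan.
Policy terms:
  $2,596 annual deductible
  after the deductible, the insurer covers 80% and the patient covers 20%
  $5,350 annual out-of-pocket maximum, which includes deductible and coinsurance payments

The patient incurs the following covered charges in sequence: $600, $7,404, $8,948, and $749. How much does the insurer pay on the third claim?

$7,275.60

#1 ($600): fully absorbed by the deductible. Cost to patient: $600. OOP to date $600. Insurer: $600 − $600 = $0.
#2 ($7,404): deductible takes $1,996, $5,408 remains; patient's 20% is $1,081.60. Patient pays $3,077.60; OOP now $3,677.60. Insurer: $7,404 − $3,077.60 = $4,326.40.
#3 ($8,948): 20% coinsurance on $8,948 = $1,789.60. Adding that to $3,677.60 gives $5,467.20, past the $5,350 cap; patient pays only $5,350 − $3,677.60 = $1,672.40. Plan pays $8,948 − $1,672.40 = $7,275.60.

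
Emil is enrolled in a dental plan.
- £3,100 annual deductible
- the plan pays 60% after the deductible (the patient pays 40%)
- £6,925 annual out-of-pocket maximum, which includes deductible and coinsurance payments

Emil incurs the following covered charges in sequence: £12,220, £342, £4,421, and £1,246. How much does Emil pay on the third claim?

#1 (£12,220): £3,100 finishes the deductible; £9,120 goes to coinsurance; patient's 40% is £3,648. Patient pays £6,748; OOP now £6,748.
#2 (£342): deductible already satisfied, so patient's share is 40% × £342 = £136.80. Cost to patient: £136.80. OOP to date £6,884.80.
#3 (£4,421): 40% coinsurance on £4,421 = £1,768.40. OOP would hit £8,653.20 > £6,925, so the cap limits the patient to £6,925 − £6,884.80 = £40.20.

£40.20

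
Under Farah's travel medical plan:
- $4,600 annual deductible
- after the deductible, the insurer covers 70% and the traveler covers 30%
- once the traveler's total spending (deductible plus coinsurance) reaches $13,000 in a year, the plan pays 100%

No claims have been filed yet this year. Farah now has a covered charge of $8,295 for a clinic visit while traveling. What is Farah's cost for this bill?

The full $4,600 deductible is still open; $4,600 of this bill applies to it.
The remaining $3,695 (= $8,295 − $4,600) moves to coinsurance.
Coinsurance: $3,695 × 30% = $1,108.50.
So the traveler owes $4,600 + $1,108.50 = $5,708.50 before any cap.
Cumulative spending $0 + $5,708.50 = $5,708.50 stays under the $13,000 maximum.

$5,708.50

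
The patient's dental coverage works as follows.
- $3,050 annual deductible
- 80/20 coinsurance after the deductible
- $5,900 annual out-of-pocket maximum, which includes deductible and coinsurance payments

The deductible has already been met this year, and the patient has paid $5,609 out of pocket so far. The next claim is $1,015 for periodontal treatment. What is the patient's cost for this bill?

$203

With the deductible met, the entire $1,015 is subject to coinsurance.
20% of $1,015 = $203 falls to the patient.
Cumulative spending $5,609 + $203 = $5,812 stays under the $5,900 maximum.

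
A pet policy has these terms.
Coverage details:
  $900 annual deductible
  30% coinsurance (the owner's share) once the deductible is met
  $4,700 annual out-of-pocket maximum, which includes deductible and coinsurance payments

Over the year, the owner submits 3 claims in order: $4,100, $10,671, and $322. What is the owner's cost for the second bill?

$2,840

#1 ($4,100): $900 to deductible, leaving $3,200; coinsurance $3,200 × 30% = $960. Cost to owner: $1,860. OOP to date $1,860.
#2 ($10,671): deductible already satisfied, so owner's share is 30% × $10,671 = $3,201.30. That would push OOP to $5,061.30, over the $4,700 cap, so owner pays $4,700 − $1,860 = $2,840.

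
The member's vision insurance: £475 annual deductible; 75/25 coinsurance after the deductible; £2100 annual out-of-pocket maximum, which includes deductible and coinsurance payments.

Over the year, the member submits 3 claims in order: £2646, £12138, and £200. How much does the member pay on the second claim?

Bill 1, £2646: £475 finishes the deductible; £2171 goes to coinsurance; member's 25% is £542.75. Member pays £1017.75; OOP now £1017.75.
Bill 2, £12138: 25% coinsurance on £12138 = £3034.50. That would push OOP to £4052.25, over the £2100 cap, so member pays £2100 − £1017.75 = £1082.25.

£1082.25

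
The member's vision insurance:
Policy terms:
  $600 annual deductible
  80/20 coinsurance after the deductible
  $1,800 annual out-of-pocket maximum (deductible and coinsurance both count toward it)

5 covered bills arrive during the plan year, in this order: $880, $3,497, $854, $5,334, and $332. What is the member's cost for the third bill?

$170.80

#1 ($880): $600 to deductible, leaving $280; 20% of $280 = $56. Member pays $656; OOP now $656.
#2 ($3,497): 20% coinsurance on $3,497 = $699.40. Member owes $699.40 (running OOP $1,355.40).
#3 ($854): deductible already satisfied, so member's share is 20% × $854 = $170.80. Cost to member: $170.80. OOP to date $1,526.20.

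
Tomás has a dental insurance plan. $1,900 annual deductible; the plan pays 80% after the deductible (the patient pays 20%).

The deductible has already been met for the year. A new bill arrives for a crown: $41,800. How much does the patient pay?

With the deductible met, the entire $41,800 is subject to coinsurance.
Patient's 20% share of $41,800 is $8,360.

$8,360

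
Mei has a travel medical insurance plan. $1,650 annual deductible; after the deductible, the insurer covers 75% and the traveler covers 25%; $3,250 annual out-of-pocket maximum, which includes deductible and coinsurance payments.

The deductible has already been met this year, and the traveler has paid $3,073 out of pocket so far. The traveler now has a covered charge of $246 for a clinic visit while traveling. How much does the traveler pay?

$61.50

With the deductible met, the entire $246 is subject to coinsurance.
Coinsurance: $246 × 25% = $61.50.
Year-to-date out-of-pocket becomes $3,073 + $61.50 = $3,134.50, still under the $3,250 maximum, so no cap applies.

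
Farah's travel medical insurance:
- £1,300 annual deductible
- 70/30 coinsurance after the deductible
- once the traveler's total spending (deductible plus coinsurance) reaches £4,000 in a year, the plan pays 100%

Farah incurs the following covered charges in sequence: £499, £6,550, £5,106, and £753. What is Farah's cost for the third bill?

Bill 1, £499: all of it applies to the deductible. Traveler pays £499; OOP now £499.
Bill 2, £6,550: £801 to deductible, leaving £5,749; traveler's 30% is £1,724.70. Traveler owes £2,525.70 (running OOP £3,024.70).
Bill 3, £5,106: deductible already satisfied, so traveler's share is 30% × £5,106 = £1,531.80. OOP would hit £4,556.50 > £4,000, so the cap limits the traveler to £4,000 − £3,024.70 = £975.30.

£975.30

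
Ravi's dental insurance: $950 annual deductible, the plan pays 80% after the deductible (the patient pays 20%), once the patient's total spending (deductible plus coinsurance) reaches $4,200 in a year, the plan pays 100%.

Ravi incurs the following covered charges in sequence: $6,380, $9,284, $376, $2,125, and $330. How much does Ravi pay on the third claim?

$75.20

Claim 1 — $6,380: deductible takes $950, $5,430 remains; 20% of $5,430 = $1,086. Patient owes $2,036 (running OOP $2,036).
Claim 2 — $9,284: 20% coinsurance on $9,284 = $1,856.80. Patient owes $1,856.80 (running OOP $3,892.80).
Claim 3 — $376: deductible met; 20% of $376 = $75.20. Patient pays $75.20; OOP now $3,968.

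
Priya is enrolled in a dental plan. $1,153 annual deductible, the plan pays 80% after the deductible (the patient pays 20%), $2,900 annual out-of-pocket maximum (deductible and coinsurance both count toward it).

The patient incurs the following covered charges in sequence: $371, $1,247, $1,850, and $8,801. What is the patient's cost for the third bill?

$370

Claim 1 ($371): all of it applies to the deductible. Patient owes $371 (running OOP $371).
Claim 2 ($1,247): deductible takes $782, $465 remains; 20% of $465 = $93. Patient owes $875 (running OOP $1,246).
Claim 3 ($1,850): deductible already satisfied, so patient's share is 20% × $1,850 = $370. Patient owes $370 (running OOP $1,616).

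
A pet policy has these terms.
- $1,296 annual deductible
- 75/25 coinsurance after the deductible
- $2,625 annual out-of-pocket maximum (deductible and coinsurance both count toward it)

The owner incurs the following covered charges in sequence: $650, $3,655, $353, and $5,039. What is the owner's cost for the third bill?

$88.25

#1 ($650): all of it applies to the deductible. Cost to owner: $650. OOP to date $650.
#2 ($3,655): deductible takes $646, $3,009 remains; 25% of $3,009 = $752.25. Cost to owner: $1,398.25. OOP to date $2,048.25.
#3 ($353): deductible met; 25% of $353 = $88.25. Cost to owner: $88.25. OOP to date $2,136.50.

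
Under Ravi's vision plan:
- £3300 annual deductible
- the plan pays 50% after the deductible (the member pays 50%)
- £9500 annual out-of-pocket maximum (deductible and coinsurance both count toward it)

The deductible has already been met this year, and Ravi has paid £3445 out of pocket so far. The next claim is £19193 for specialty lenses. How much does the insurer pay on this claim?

£13138

The deductible is already satisfied, so the full bill goes to coinsurance.
Coinsurance: £19193 × 50% = £9596.50.
Year-to-date out-of-pocket would reach £3445 + £9596.50 = £13041.50, above the £9500 maximum, so the member pays only £9500 − £3445 = £6055.
The insurer covers the remainder: £19193 − £6055 = £13138.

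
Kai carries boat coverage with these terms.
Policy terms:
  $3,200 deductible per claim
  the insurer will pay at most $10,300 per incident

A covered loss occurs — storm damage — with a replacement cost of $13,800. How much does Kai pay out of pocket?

Less the $3,200 deductible: $13,800 − $3,200 = $10,600.
The $10,300 per-incident cap binds; insurer pays $10,300.
Out of pocket: $13,800 − $10,300 = $3,500.

$3,500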